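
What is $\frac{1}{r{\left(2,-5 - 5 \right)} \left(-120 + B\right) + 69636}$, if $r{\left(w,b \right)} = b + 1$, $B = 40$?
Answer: $\frac{1}{70356} \approx 1.4213 \cdot 10^{-5}$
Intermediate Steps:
$r{\left(w,b \right)} = 1 + b$
$\frac{1}{r{\left(2,-5 - 5 \right)} \left(-120 + B\right) + 69636} = \frac{1}{\left(1 - 10\right) \left(-120 + 40\right) + 69636} = \frac{1}{\left(1 - 10\right) \left(-80\right) + 69636} = \frac{1}{\left(-9\right) \left(-80\right) + 69636} = \frac{1}{720 + 69636} = \frac{1}{70356}$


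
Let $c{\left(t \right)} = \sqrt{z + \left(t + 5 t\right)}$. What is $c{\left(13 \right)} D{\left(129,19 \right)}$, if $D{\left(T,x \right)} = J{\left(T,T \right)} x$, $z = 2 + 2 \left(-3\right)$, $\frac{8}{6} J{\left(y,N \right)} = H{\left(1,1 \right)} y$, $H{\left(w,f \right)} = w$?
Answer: $\frac{7353 \sqrt{74}}{4} \approx 15813.0$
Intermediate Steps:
$J{\left(y,N \right)} = \frac{3 y}{4}$ ($J{\left(y,N \right)} = \frac{3 \cdot 1 y}{4} = \frac{3 y}{4}$)
$z = -4$ ($z = 2 - 6 = -4$)
$D{\left(T,x \right)} = \frac{3 T x}{4}$ ($D{\left(T,x \right)} = \frac{3 T}{4} x = \frac{3 T x}{4}$)
$c{\left(t \right)} = \sqrt{-4 + 6 t}$ ($c{\left(t \right)} = \sqrt{-4 + \left(t + 5 t\right)} = \sqrt{-4 + 6 t}$)
$c{\left(13 \right)} D{\left(129,19 \right)} = \sqrt{-4 + 6 \cdot 13} \cdot \frac{3}{4} \cdot 129 \cdot 19 = \sqrt{-4 + 78} \cdot \frac{7353}{4} = \sqrt{74} \cdot \frac{7353}{4} = \frac{7353 \sqrt{74}}{4}$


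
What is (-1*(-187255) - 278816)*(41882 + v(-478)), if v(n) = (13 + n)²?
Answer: -23632535027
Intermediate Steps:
(-1*(-187255) - 278816)*(41882 + v(-478)) = (-1*(-187255) - 278816)*(41882 + (13 - 478)²) = (187255 - 278816)*(41882 + (-465)²) = -91561*(41882 + 216225) = -91561*258107 = -23632535027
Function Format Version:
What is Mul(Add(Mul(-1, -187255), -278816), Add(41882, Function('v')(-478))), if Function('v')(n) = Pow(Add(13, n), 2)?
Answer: -23632535027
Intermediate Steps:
Mul(Add(Mul(-1, -187255), -278816), Add(41882, Function('v')(-478))) = Mul(Add(Mul(-1, -187255), -278816), Add(41882, Pow(Add(13, -478), 2))) = Mul(Add(187255, -278816), Add(41882, Pow(-465, 2))) = Mul(-91561, Add(41882, 216225)) = Mul(-91561, 258107) = -23632535027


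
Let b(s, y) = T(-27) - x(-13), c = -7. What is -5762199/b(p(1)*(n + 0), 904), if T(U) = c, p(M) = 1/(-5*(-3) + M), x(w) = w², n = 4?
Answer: 5762199/176 ≈ 32740.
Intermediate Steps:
p(M) = 1/(15 + M)
T(U) = -7
b(s, y) = -176 (b(s, y) = -7 - 1*(-13)² = -7 - 1*169 = -7 - 169 = -176)
-5762199/b(p(1)*(n + 0), 904) = -5762199/(-176) = -5762199*(-1/176) = 5762199/176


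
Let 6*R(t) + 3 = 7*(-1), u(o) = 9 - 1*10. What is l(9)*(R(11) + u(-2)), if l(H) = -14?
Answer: 112/3 ≈ 37.333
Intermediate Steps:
u(o) = -1 (u(o) = 9 - 10 = -1)
R(t) = -5/3 (R(t) = -½ + (7*(-1))/6 = -½ + (⅙)*(-7) = -½ - 7/6 = -5/3)
l(9)*(R(11) + u(-2)) = -14*(-5/3 - 1) = -14*(-8/3) = 112/3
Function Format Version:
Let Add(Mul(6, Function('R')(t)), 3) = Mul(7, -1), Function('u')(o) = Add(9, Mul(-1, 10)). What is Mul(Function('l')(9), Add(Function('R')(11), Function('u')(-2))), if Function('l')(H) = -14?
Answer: Rational(112, 3) ≈ 37.333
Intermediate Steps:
Function('u')(o) = -1 (Function('u')(o) = Add(9, -10) = -1)
Function('R')(t) = Rational(-5, 3) (Function('R')(t) = Add(Rational(-1, 2), Mul(Rational(1, 6), Mul(7, -1))) = Add(Rational(-1, 2), Mul(Rational(1, 6), -7)) = Add(Rational(-1, 2), Rational(-7, 6)) = Rational(-5, 3))
Mul(Function('l')(9), Add(Function('R')(11), Function('u')(-2))) = Mul(-14, Add(Rational(-5, 3), -1)) = Mul(-14, Rational(-8, 3)) = Rational(112, 3)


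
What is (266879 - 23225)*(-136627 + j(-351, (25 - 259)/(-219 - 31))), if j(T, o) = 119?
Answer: -33260720232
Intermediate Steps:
(266879 - 23225)*(-136627 + j(-351, (25 - 259)/(-219 - 31))) = (266879 - 23225)*(-136627 + 119) = 243654*(-136508) = -33260720232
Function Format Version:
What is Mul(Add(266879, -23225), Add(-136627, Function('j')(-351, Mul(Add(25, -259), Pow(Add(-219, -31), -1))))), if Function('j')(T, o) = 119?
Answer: -33260720232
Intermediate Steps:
Mul(Add(266879, -23225), Add(-136627, Function('j')(-351, Mul(Add(25, -259), Pow(Add(-219, -31), -1))))) = Mul(Add(266879, -23225), Add(-136627, 119)) = Mul(243654, -136508) = -33260720232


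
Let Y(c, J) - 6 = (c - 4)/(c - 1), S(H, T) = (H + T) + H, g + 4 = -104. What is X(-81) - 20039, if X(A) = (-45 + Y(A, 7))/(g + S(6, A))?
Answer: -290842933/14514 ≈ -20039.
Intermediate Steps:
g = -108 (g = -4 - 104 = -108)
S(H, T) = T + 2*H
Y(c, J) = 6 + (-4 + c)/(-1 + c) (Y(c, J) = 6 + (c - 4)/(c - 1) = 6 + (-4 + c)/(-1 + c))
X(A) = (-45 + (-10 + 7*A)/(-1 + A))/(-96 + A) (X(A) = (-45 + (-10 + 7*A)/(-1 + A))/(-108 + (A + 2*6)) = (-45 + (-10 + 7*A)/(-1 + A))/(-108 + (A + 12)) = (-45 + (-10 + 7*A)/(-1 + A))/(-108 + (12 + A)) = (-45 + (-10 + 7*A)/(-1 + A))/(-96 + A))
X(-81) - 20039 = (35 - 38*(-81))/((-1 - 81)*(-96 - 81)) - 20039 = (35 + 3078)/(-82*(-177)) - 20039 = -1/82*(-1/177)*3113 - 20039 = 3113/14514 - 20039 = -290842933/14514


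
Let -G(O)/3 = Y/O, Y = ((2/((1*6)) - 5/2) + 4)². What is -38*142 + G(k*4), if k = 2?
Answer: -518137/96 ≈ -5397.3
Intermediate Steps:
Y = 121/36 (Y = ((2/6 - 5*½) + 4)² = ((2*(⅙) - 5/2) + 4)² = ((⅓ - 5/2) + 4)² = (-13/6 + 4)² = (11/6)² = 121/36 ≈ 3.3611)
G(O) = -121/(12*O)
-38*142 + G(k*4) = -38*142 - 121/(12*(2*4)) = -5396 - 121/12/8 = -5396 - 121/12*⅛ = -5396 - 121/96 = -518137/96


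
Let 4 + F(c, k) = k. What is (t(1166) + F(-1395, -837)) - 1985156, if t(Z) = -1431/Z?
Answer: -43691961/22 ≈ -1.9860e+6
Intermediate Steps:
F(c, k) = -4 + k
(t(1166) + F(-1395, -837)) - 1985156 = (-1431/1166 + (-4 - 837)) - 1985156 = (-1431*1/1166 - 841) - 1985156 = (-27/22 - 841) - 1985156 = -18529/22 - 1985156 = -43691961/22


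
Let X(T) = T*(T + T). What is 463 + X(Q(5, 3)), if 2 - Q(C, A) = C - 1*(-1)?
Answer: 495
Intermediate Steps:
Q(C, A) = 1 - C (Q(C, A) = 2 - (C - 1*(-1)) = 2 - (C + 1) = 2 - (1 + C) = 2 + (-1 - C) = 1 - C)
X(T) = 2*T² (X(T) = T*(2*T) = 2*T²)
463 + X(Q(5, 3)) = 463 + 2*(1 - 1*5)² = 463 + 2*(1 - 5)² = 463 + 2*(-4)² = 463 + 2*16 = 463 + 32 = 495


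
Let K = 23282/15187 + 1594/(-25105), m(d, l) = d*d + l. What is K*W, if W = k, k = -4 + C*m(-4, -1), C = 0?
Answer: -2241146128/381269635 ≈ -5.8781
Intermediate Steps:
m(d, l) = l + d² (m(d, l) = d² + l = l + d²)
k = -4 (k = -4 + 0*(-1 + (-4)²) = -4 + 0*(-1 + 16) = -4 + 0*15 = -4 + 0 = -4)
W = -4
K = 560286532/381269635 (K = 23282*(1/15187) + 1594*(-1/25105) = 23282/15187 - 1594/25105 = 560286532/381269635 ≈ 1.4695)
K*W = (560286532/381269635)*(-4) = -2241146128/381269635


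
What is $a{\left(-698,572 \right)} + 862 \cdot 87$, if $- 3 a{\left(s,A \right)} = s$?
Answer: $\frac{225680}{3} \approx 75227.0$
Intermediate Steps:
$a{\left(s,A \right)} = - \frac{s}{3}$
$a{\left(-698,572 \right)} + 862 \cdot 87 = \left(- \frac{1}{3}\right) \left(-698\right) + 862 \cdot 87 = \frac{698}{3} + 74994 = \frac{225680}{3}$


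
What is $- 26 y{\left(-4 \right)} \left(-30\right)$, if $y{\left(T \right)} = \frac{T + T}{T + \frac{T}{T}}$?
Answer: $2080$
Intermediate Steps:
$y{\left(T \right)} = \frac{2 T}{1 + T}$ ($y{\left(T \right)} = \frac{2 T}{T + 1} = \frac{2 T}{1 + T}$)
$- 26 y{\left(-4 \right)} \left(-30\right) = - 26 \cdot 2 \left(-4\right) \frac{1}{1 - 4} \left(-30\right) = - 26 \cdot 2 \left(-4\right) \frac{1}{-3} \left(-30\right) = - 26 \cdot 2 \left(-4\right) \left(- \frac{1}{3}\right) \left(-30\right) = \left(-26\right) \frac{8}{3} \left(-30\right) = \left(- \frac{208}{3}\right) \left(-30\right) = 2080$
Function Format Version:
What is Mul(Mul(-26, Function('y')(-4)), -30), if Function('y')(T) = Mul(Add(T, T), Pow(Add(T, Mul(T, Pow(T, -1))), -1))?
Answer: 2080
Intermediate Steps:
Function('y')(T) = Mul(2, T, Pow(Add(1, T), -1)) (Function('y')(T) = Mul(Mul(2, T), Pow(Add(T, 1), -1)) = Mul(Mul(2, T), Pow(Add(1, T), -1)) = Mul(2, T, Pow(Add(1, T), -1)))
Mul(Mul(-26, Function('y')(-4)), -30) = Mul(Mul(-26, Mul(2, -4, Pow(Add(1, -4), -1))), -30) = Mul(Mul(-26, Mul(2, -4, Pow(-3, -1))), -30) = Mul(Mul(-26, Mul(2, -4, Rational(-1, 3))), -30) = Mul(Mul(-26, Rational(8, 3)), -30) = Mul(Rational(-208, 3), -30) = 2080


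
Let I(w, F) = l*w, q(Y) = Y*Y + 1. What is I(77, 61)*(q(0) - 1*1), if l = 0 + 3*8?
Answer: 0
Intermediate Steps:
q(Y) = 1 + Y**2 (q(Y) = Y**2 + 1 = 1 + Y**2)
l = 24 (l = 0 + 24 = 24)
I(w, F) = 24*w
I(77, 61)*(q(0) - 1*1) = (24*77)*((1 + 0**2) - 1*1) = 1848*((1 + 0) - 1) = 1848*(1 - 1) = 1848*0 = 0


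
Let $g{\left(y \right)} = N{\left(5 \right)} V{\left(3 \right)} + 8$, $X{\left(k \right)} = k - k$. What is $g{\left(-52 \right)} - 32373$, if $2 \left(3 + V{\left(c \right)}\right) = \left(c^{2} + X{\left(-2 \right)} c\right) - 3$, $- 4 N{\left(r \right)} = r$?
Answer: $-32365$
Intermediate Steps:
$X{\left(k \right)} = 0$
$N{\left(r \right)} = - \frac{r}{4}$
$V{\left(c \right)} = - \frac{9}{2} + \frac{c^{2}}{2}$ ($V{\left(c \right)} = -3 + \frac{\left(c^{2} + 0 c\right) - 3}{2} = -3 + \frac{\left(c^{2} + 0\right) - 3}{2} = -3 + \frac{c^{2} - 3}{2} = -3 + \frac{-3 + c^{2}}{2} = -3 + \left(- \frac{3}{2} + \frac{c^{2}}{2}\right) = - \frac{9}{2} + \frac{c^{2}}{2}$)
$g{\left(y \right)} = 8$ ($g{\left(y \right)} = \left(- \frac{1}{4}\right) 5 \left(- \frac{9}{2} + \frac{3^{2}}{2}\right) + 8 = - \frac{5 \left(- \frac{9}{2} + \frac{1}{2} \cdot 9\right)}{4} + 8 = - \frac{5 \left(- \frac{9}{2} + \frac{9}{2}\right)}{4} + 8 = \left(- \frac{5}{4}\right) 0 + 8 = 0 + 8 = 8$)
$g{\left(-52 \right)} - 32373 = 8 - 32373 = -32365$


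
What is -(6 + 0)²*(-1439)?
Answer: 51804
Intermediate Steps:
-(6 + 0)²*(-1439) = -1*6²*(-1439) = -1*36*(-1439) = -36*(-1439) = 51804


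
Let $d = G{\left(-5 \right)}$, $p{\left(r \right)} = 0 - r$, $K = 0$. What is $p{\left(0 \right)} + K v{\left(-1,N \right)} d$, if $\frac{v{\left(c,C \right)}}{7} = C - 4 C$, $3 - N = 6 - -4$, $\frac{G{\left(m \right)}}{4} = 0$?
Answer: $0$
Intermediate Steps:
$G{\left(m \right)} = 0$ ($G{\left(m \right)} = 4 \cdot 0 = 0$)
$p{\left(r \right)} = - r$
$N = -7$ ($N = 3 - \left(6 - -4\right) = 3 - \left(6 + 4\right) = 3 - 10 = -7$)
$v{\left(c,C \right)} = - 21 C$ ($v{\left(c,C \right)} = 7 \left(C - 4 C\right) = 7 \left(- 3 C\right) = - 21 C$)
$d = 0$
$p{\left(0 \right)} + K v{\left(-1,N \right)} d = \left(-1\right) 0 + 0 \left(\left(-21\right) \left(-7\right)\right) 0 = 0 + 0 \cdot 147 \cdot 0 = 0 + 0 \cdot 0 = 0 + 0 = 0$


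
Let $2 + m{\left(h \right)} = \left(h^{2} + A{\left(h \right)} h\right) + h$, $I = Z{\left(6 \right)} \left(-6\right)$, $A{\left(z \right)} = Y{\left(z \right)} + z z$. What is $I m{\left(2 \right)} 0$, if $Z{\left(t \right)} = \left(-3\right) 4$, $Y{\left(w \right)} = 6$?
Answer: $0$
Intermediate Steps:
$Z{\left(t \right)} = -12$
$A{\left(z \right)} = 6 + z^{2}$ ($A{\left(z \right)} = 6 + z z = 6 + z^{2}$)
$I = 72$ ($I = \left(-12\right) \left(-6\right) = 72$)
$m{\left(h \right)} = -2 + h + h^{2} + h \left(6 + h^{2}\right)$ ($m{\left(h \right)} = -2 + \left(\left(h^{2} + \left(6 + h^{2}\right) h\right) + h\right) = -2 + \left(\left(h^{2} + h \left(6 + h^{2}\right)\right) + h\right) = -2 + \left(h + h^{2} + h \left(6 + h^{2}\right)\right) = -2 + h + h^{2} + h \left(6 + h^{2}\right)$)
$I m{\left(2 \right)} 0 = 72 \left(-2 + 2^{2} + 2^{3} + 7 \cdot 2\right) 0 = 72 \left(-2 + 4 + 8 + 14\right) 0 = 72 \cdot 24 \cdot 0 = 1728 \cdot 0 = 0$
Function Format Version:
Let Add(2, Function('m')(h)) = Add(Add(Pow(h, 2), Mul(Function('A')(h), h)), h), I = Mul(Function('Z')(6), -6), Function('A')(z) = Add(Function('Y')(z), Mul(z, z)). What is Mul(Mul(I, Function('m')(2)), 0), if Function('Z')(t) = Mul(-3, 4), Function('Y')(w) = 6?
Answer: 0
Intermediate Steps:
Function('Z')(t) = -12
Function('A')(z) = Add(6, Pow(z, 2)) (Function('A')(z) = Add(6, Mul(z, z)) = Add(6, Pow(z, 2)))
I = 72 (I = Mul(-12, -6) = 72)
Function('m')(h) = Add(-2, h, Pow(h, 2), Mul(h, Add(6, Pow(h, 2)))) (Function('m')(h) = Add(-2, Add(Add(Pow(h, 2), Mul(Add(6, Pow(h, 2)), h)), h)) = Add(-2, Add(Add(Pow(h, 2), Mul(h, Add(6, Pow(h, 2)))), h)) = Add(-2, Add(h, Pow(h, 2), Mul(h, Add(6, Pow(h, 2))))) = Add(-2, h, Pow(h, 2), Mul(h, Add(6, Pow(h, 2)))))
Mul(Mul(I, Function('m')(2)), 0) = Mul(Mul(72, Add(-2, Pow(2, 2), Pow(2, 3), Mul(7, 2))), 0) = Mul(Mul(72, Add(-2, 4, 8, 14)), 0) = Mul(Mul(72, 24), 0) = Mul(1728, 0) = 0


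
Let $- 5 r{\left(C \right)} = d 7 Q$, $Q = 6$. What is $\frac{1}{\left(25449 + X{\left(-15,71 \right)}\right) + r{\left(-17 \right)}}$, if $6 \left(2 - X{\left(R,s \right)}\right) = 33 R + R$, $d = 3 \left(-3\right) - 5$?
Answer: $\frac{5}{128268} \approx 3.8981 \cdot 10^{-5}$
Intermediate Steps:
$d = -14$ ($d = -9 - 5 = -14$)
$X{\left(R,s \right)} = 2 - \frac{17 R}{3}$ ($X{\left(R,s \right)} = 2 - \frac{33 R + R}{6} = 2 - \frac{34 R}{6} = 2 - \frac{17 R}{3}$)
$r{\left(C \right)} = \frac{588}{5}$ ($r{\left(C \right)} = - \frac{\left(-14\right) 7 \cdot 6}{5} = - \frac{\left(-98\right) 6}{5} = \left(- \frac{1}{5}\right) \left(-588\right) = \frac{588}{5}$)
$\frac{1}{\left(25449 + X{\left(-15,71 \right)}\right) + r{\left(-17 \right)}} = \frac{1}{\left(25449 + \left(2 - -85\right)\right) + \frac{588}{5}} = \frac{1}{\left(25449 + \left(2 + 85\right)\right) + \frac{588}{5}} = \frac{1}{\left(25449 + 87\right) + \frac{588}{5}} = \frac{1}{25536 + \frac{588}{5}} = \frac{1}{\frac{128268}{5}} = \frac{5}{128268}$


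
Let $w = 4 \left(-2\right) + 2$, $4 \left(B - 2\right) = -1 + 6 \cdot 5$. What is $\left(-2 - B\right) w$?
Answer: $\frac{135}{2} \approx 67.5$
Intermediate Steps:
$B = \frac{37}{4}$ ($B = 2 + \frac{-1 + 6 \cdot 5}{4} = 2 + \frac{-1 + 30}{4} = 2 + \frac{1}{4} \cdot 29 = 2 + \frac{29}{4} = \frac{37}{4} \approx 9.25$)
$w = -6$ ($w = -8 + 2 = -6$)
$\left(-2 - B\right) w = \left(-2 - \frac{37}{4}\right) \left(-6\right) = \left(- \frac{45}{4}\right) \left(-6\right) = \frac{135}{2}$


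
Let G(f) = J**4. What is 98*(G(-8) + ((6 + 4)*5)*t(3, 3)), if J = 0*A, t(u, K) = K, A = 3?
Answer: 14700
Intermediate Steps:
J = 0 (J = 0*3 = 0)
G(f) = 0 (G(f) = 0**4 = 0)
98*(G(-8) + ((6 + 4)*5)*t(3, 3)) = 98*(0 + ((6 + 4)*5)*3) = 98*(0 + (10*5)*3) = 98*(0 + 50*3) = 98*(0 + 150) = 98*150 = 14700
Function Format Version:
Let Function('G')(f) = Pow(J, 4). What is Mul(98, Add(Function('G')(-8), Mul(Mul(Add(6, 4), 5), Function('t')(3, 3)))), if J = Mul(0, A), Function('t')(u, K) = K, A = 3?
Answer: 14700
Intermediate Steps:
J = 0 (J = Mul(0, 3) = 0)
Function('G')(f) = 0 (Function('G')(f) = Pow(0, 4) = 0)
Mul(98, Add(Function('G')(-8), Mul(Mul(Add(6, 4), 5), Function('t')(3, 3)))) = Mul(98, Add(0, Mul(Mul(Add(6, 4), 5), 3))) = Mul(98, Add(0, Mul(Mul(10, 5), 3))) = Mul(98, Add(0, Mul(50, 3))) = Mul(98, Add(0, 150)) = Mul(98, 150) = 14700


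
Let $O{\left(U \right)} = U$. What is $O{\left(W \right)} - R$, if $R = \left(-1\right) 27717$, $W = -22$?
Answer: $27695$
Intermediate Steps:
$R = -27717$
$O{\left(W \right)} - R = -22 - -27717 = -22 + 27717 = 27695$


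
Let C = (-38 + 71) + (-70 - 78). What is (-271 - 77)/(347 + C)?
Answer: -3/2 ≈ -1.5000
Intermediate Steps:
C = -115 (C = 33 - 148 = -115)
(-271 - 77)/(347 + C) = (-271 - 77)/(347 - 115) = -348/232 = -348*1/232 = -3/2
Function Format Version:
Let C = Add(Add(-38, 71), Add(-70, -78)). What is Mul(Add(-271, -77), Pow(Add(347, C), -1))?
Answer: Rational(-3, 2) ≈ -1.5000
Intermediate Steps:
C = -115 (C = Add(33, -148) = -115)
Mul(Add(-271, -77), Pow(Add(347, C), -1)) = Mul(Add(-271, -77), Pow(Add(347, -115), -1)) = Mul(-348, Pow(232, -1)) = Mul(-348, Rational(1, 232)) = Rational(-3, 2)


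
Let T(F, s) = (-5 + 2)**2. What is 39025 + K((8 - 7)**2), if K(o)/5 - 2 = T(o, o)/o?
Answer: 39080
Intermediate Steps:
T(F, s) = 9 (T(F, s) = (-3)**2 = 9)
K(o) = 10 + 45/o (K(o) = 10 + 5*(9/o) = 10 + 45/o)
39025 + K((8 - 7)**2) = 39025 + (10 + 45/((8 - 7)**2)) = 39025 + (10 + 45/(1**2)) = 39025 + (10 + 45/1) = 39025 + (10 + 45*1) = 39025 + (10 + 45) = 39025 + 55 = 39080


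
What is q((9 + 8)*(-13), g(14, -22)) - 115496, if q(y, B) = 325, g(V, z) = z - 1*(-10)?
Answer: -115171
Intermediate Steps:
g(V, z) = 10 + z (g(V, z) = z + 10 = 10 + z)
q((9 + 8)*(-13), g(14, -22)) - 115496 = 325 - 115496 = -115171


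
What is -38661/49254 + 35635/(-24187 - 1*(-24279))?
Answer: 291934913/755228 ≈ 386.55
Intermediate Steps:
-38661/49254 + 35635/(-24187 - 1*(-24279)) = -38661*1/49254 + 35635/(-24187 + 24279) = -12887/16418 + 35635/92 = 291934913/755228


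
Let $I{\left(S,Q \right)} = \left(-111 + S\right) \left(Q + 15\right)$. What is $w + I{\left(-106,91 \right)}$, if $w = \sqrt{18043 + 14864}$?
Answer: $-23002 + \sqrt{32907} \approx -22821.0$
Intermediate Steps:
$I{\left(S,Q \right)} = \left(-111 + S\right) \left(15 + Q\right)$
$w = \sqrt{32907} \approx 181.4$
$w + I{\left(-106,91 \right)} = \sqrt{32907} + \left(-1665 - 10101 + 15 \left(-106\right) + 91 \left(-106\right)\right) = \sqrt{32907} - 23002 = -23002 + \sqrt{32907}$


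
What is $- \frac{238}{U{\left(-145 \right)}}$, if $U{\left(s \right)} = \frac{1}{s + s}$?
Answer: $69020$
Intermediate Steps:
$U{\left(s \right)} = \frac{1}{2 s}$
$- \frac{238}{U{\left(-145 \right)}} = - \frac{238}{\frac{1}{2} \frac{1}{-145}} = - \frac{238}{\frac{1}{2} \left(- \frac{1}{145}\right)} = - \frac{238}{- \frac{1}{290}} = \left(-238\right) \left(-290\right) = 69020$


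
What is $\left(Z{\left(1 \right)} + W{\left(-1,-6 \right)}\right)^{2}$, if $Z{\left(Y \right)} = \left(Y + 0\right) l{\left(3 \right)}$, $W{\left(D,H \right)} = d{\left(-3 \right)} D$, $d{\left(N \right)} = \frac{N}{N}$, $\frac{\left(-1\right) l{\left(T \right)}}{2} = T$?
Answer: $49$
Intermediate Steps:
$l{\left(T \right)} = - 2 T$
$d{\left(N \right)} = 1$
$W{\left(D,H \right)} = D$ ($W{\left(D,H \right)} = 1 D = D$)
$Z{\left(Y \right)} = - 6 Y$ ($Z{\left(Y \right)} = \left(Y + 0\right) \left(\left(-2\right) 3\right) = Y \left(-6\right) = - 6 Y$)
$\left(Z{\left(1 \right)} + W{\left(-1,-6 \right)}\right)^{2} = \left(\left(-6\right) 1 - 1\right)^{2} = \left(-6 - 1\right)^{2} = \left(-7\right)^{2} = 49$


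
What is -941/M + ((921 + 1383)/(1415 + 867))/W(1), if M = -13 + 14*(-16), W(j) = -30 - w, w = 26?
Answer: 7481639/1892919 ≈ 3.9524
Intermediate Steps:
W(j) = -56 (W(j) = -30 - 1*26 = -30 - 26 = -56)
M = -237 (M = -13 - 224 = -237)
-941/M + ((921 + 1383)/(1415 + 867))/W(1) = -941/(-237) + ((921 + 1383)/(1415 + 867))/(-56) = -941*(-1/237) + (2304/2282)*(-1/56) = 941/237 + (2304*(1/2282))*(-1/56) = 941/237 + (1152/1141)*(-1/56) = 941/237 - 144/7987 = 7481639/1892919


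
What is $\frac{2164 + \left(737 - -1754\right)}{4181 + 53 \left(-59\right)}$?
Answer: $\frac{4655}{1054} \approx 4.4165$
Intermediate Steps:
$\frac{2164 + \left(737 - -1754\right)}{4181 + 53 \left(-59\right)} = \frac{2164 + \left(737 + 1754\right)}{4181 - 3127} = \frac{2164 + 2491}{1054} = 4655 \cdot \frac{1}{1054} = \frac{4655}{1054}$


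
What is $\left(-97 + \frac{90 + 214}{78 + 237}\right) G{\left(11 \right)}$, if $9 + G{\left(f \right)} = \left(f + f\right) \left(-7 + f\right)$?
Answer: $- \frac{2389829}{315} \approx -7586.8$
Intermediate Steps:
$G{\left(f \right)} = -9 + 2 f \left(-7 + f\right)$ ($G{\left(f \right)} = -9 + \left(f + f\right) \left(-7 + f\right) = -9 + 2 f \left(-7 + f\right)$)
$\left(-97 + \frac{90 + 214}{78 + 237}\right) G{\left(11 \right)} = \left(-97 + \frac{90 + 214}{78 + 237}\right) \left(-9 - 154 + 2 \cdot 11^{2}\right) = \left(-97 + \frac{304}{315}\right) \left(-9 - 154 + 2 \cdot 121\right) = \left(-97 + 304 \cdot \frac{1}{315}\right) \left(-9 - 154 + 242\right) = \left(-97 + \frac{304}{315}\right) 79 = \left(- \frac{30251}{315}\right) 79 = - \frac{2389829}{315}$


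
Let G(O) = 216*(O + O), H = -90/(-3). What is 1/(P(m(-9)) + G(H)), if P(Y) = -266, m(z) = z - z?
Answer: 1/12694 ≈ 7.8777e-5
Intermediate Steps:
m(z) = 0
H = 30 (H = -90*(-1/3) = 30)
G(O) = 432*O (G(O) = 216*(2*O) = 432*O)
1/(P(m(-9)) + G(H)) = 1/(-266 + 432*30) = 1/(-266 + 12960) = 1/12694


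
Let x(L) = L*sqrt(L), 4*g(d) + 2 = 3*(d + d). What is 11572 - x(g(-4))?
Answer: 11572 + 13*I*sqrt(26)/4 ≈ 11572.0 + 16.572*I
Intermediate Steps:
g(d) = -1/2 + 3*d/2 (g(d) = -1/2 + (3*(d + d))/4 = -1/2 + (3*(2*d))/4 = -1/2 + (6*d)/4 = -1/2 + 3*d/2)
x(L) = L**(3/2)
11572 - x(g(-4)) = 11572 - (-1/2 + (3/2)*(-4))**(3/2) = 11572 - (-1/2 - 6)**(3/2) = 11572 - (-13/2)**(3/2) = 11572 - (-13)*I*sqrt(26)/4 = 11572 + 13*I*sqrt(26)/4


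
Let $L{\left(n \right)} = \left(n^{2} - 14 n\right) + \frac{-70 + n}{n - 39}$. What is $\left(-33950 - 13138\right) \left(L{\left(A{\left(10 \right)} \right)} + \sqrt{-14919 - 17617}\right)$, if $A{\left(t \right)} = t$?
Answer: $\frac{51796800}{29} - 659232 i \sqrt{166} \approx 1.7861 \cdot 10^{6} - 8.4936 \cdot 10^{6} i$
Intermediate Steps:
$L{\left(n \right)} = n^{2} - 14 n + \frac{-70 + n}{-39 + n}$ ($L{\left(n \right)} = \left(n^{2} - 14 n\right) + \frac{-70 + n}{-39 + n} = n^{2} - 14 n + \frac{-70 + n}{-39 + n}$)
$\left(-33950 - 13138\right) \left(L{\left(A{\left(10 \right)} \right)} + \sqrt{-14919 - 17617}\right) = \left(-33950 - 13138\right) \left(\frac{-70 + 10^{3} - 53 \cdot 10^{2} + 547 \cdot 10}{-39 + 10} + \sqrt{-14919 - 17617}\right) = - 47088 \left(\frac{-70 + 1000 - 5300 + 5470}{-29} + \sqrt{-32536}\right) = - 47088 \left(- \frac{-70 + 1000 - 5300 + 5470}{29} + 14 i \sqrt{166}\right) = - 47088 \left(\left(- \frac{1}{29}\right) 1100 + 14 i \sqrt{166}\right) = - 47088 \left(- \frac{1100}{29} + 14 i \sqrt{166}\right) = \frac{51796800}{29} - 659232 i \sqrt{166}$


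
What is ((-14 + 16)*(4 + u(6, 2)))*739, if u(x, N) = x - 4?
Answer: 8868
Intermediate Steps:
u(x, N) = -4 + x
((-14 + 16)*(4 + u(6, 2)))*739 = ((-14 + 16)*(4 + (-4 + 6)))*739 = (2*(4 + 2))*739 = (2*6)*739 = 12*739 = 8868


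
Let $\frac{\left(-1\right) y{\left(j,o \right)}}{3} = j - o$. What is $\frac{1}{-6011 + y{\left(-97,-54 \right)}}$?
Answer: $- \frac{1}{5882} \approx -0.00017001$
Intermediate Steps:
$y{\left(j,o \right)} = - 3 j + 3 o$ ($y{\left(j,o \right)} = - 3 \left(j - o\right) = - 3 j + 3 o$)
$\frac{1}{-6011 + y{\left(-97,-54 \right)}} = \frac{1}{-6011 + \left(\left(-3\right) \left(-97\right) + 3 \left(-54\right)\right)} = \frac{1}{-6011 + \left(291 - 162\right)} = \frac{1}{-6011 + 129} = \frac{1}{-5882} = - \frac{1}{5882}$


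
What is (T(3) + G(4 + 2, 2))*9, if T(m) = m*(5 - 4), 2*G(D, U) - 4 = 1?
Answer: 99/2 ≈ 49.500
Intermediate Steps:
G(D, U) = 5/2 (G(D, U) = 2 + (½)*1 = 2 + ½ = 5/2)
T(m) = m (T(m) = m*1 = m)
(T(3) + G(4 + 2, 2))*9 = (3 + 5/2)*9 = (11/2)*9 = 99/2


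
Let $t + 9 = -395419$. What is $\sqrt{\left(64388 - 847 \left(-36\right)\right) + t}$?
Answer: $2 i \sqrt{75137} \approx 548.22 i$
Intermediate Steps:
$t = -395428$ ($t = -9 - 395419 = -395428$)
$\sqrt{\left(64388 - 847 \left(-36\right)\right) + t} = \sqrt{\left(64388 - 847 \left(-36\right)\right) - 395428} = \sqrt{\left(64388 - -30492\right) - 395428} = \sqrt{\left(64388 + 30492\right) - 395428} = \sqrt{94880 - 395428} = \sqrt{-300548} = 2 i \sqrt{75137}$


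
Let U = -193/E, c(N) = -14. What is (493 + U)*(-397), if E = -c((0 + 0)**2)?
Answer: -2663473/14 ≈ -1.9025e+5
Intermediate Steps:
E = 14 (E = -1*(-14) = 14)
U = -193/14 ≈ -13.786
(493 + U)*(-397) = (493 - 193/14)*(-397) = (6709/14)*(-397) = -2663473/14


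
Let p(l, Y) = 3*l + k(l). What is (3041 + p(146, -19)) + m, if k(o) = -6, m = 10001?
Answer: 13474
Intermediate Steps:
p(l, Y) = -6 + 3*l (p(l, Y) = 3*l - 6 = -6 + 3*l)
(3041 + p(146, -19)) + m = (3041 + (-6 + 3*146)) + 10001 = (3041 + (-6 + 438)) + 10001 = (3041 + 432) + 10001 = 3473 + 10001 = 13474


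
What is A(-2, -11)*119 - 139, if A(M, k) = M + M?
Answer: -615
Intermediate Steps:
A(M, k) = 2*M
A(-2, -11)*119 - 139 = (2*(-2))*119 - 139 = -4*119 - 139 = -476 - 139 = -615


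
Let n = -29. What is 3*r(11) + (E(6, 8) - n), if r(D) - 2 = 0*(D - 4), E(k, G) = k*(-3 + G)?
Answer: 65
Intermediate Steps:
r(D) = 2 (r(D) = 2 + 0*(D - 4) = 2 + 0*(-4 + D) = 2 + 0 = 2)
3*r(11) + (E(6, 8) - n) = 3*2 + (6*(-3 + 8) - 1*(-29)) = 6 + (6*5 + 29) = 6 + (30 + 29) = 6 + 59 = 65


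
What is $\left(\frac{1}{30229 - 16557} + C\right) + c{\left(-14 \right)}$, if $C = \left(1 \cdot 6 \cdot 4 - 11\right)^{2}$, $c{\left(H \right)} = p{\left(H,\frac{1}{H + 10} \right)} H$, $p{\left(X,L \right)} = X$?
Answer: $\frac{4990281}{13672} \approx 365.0$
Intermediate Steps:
$c{\left(H \right)} = H^{2}$ ($c{\left(H \right)} = H H = H^{2}$)
$C = 169$ ($C = \left(6 \cdot 4 - 11\right)^{2} = \left(24 - 11\right)^{2} = 13^{2} = 169$)
$\left(\frac{1}{30229 - 16557} + C\right) + c{\left(-14 \right)} = \left(\frac{1}{30229 - 16557} + 169\right) + \left(-14\right)^{2} = \left(\frac{1}{13672} + 169\right) + 196 = \frac{2310569}{13672} + 196 = \frac{4990281}{13672}$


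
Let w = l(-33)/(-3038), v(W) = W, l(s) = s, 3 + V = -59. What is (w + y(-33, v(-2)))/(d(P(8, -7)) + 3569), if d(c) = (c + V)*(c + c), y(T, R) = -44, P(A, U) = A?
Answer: -133639/8217790 ≈ -0.016262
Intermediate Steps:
V = -62 (V = -3 - 59 = -62)
d(c) = 2*c*(-62 + c) (d(c) = (c - 62)*(c + c) = (-62 + c)*(2*c) = 2*c*(-62 + c))
w = 33/3038 (w = -33/(-3038) = -33*(-1/3038) = 33/3038 ≈ 0.010862)
(w + y(-33, v(-2)))/(d(P(8, -7)) + 3569) = (33/3038 - 44)/(2*8*(-62 + 8) + 3569) = -133639/(3038*(2*8*(-54) + 3569)) = -133639/(3038*(-864 + 3569)) = -133639/3038/2705 = -133639/3038*1/2705 = -133639/8217790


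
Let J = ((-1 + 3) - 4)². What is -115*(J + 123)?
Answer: -14605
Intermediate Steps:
J = 4 (J = (2 - 4)² = (-2)² = 4)
-115*(J + 123) = -115*(4 + 123) = -115*127 = -14605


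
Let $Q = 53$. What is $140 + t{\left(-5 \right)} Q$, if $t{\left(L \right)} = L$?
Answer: $-125$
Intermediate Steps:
$140 + t{\left(-5 \right)} Q = 140 - 265 = -125$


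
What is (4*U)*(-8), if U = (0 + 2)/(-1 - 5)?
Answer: 32/3 ≈ 10.667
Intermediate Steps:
U = -1/3 (U = 2/(-6) = 2*(-1/6) = -1/3 ≈ -0.33333)
(4*U)*(-8) = (4*(-1/3))*(-8) = -4/3*(-8) = 32/3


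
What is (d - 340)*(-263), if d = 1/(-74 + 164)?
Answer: 8047537/90 ≈ 89417.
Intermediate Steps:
d = 1/90 ≈ 0.011111
(d - 340)*(-263) = (1/90 - 340)*(-263) = -30599/90*(-263) = 8047537/90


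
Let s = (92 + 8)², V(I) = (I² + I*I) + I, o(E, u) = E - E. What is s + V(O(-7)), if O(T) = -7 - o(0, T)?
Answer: 10091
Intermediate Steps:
o(E, u) = 0
O(T) = -7 (O(T) = -7 - 1*0 = -7 + 0 = -7)
V(I) = I + 2*I² (V(I) = (I² + I²) + I = 2*I² + I = I + 2*I²)
s = 10000 (s = 100² = 10000)
s + V(O(-7)) = 10000 - 7*(1 + 2*(-7)) = 10000 - 7*(1 - 14) = 10000 - 7*(-13) = 10000 + 91 = 10091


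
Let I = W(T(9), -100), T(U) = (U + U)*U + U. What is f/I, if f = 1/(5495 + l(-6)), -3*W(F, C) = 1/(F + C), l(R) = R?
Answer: -213/5489 ≈ -0.038805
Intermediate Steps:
T(U) = U + 2*U² (T(U) = (2*U)*U + U = 2*U² + U = U + 2*U²)
W(F, C) = -1/(3*(C + F)) (W(F, C) = -1/(3*(F + C)) = -1/(3*(C + F)))
f = 1/5489 (f = 1/(5495 - 6) = 1/5489 ≈ 0.00018218)
I = -1/213 (I = -1/(3*(-100) + 3*(9*(1 + 2*9))) = -1/(-300 + 3*(9*(1 + 18))) = -1/(-300 + 3*(9*19)) = -1/(-300 + 3*171) = -1/(-300 + 513) = -1/213 ≈ -0.0046948)
f/I = 1/(5489*(-1/213)) = (1/5489)*(-213) = -213/5489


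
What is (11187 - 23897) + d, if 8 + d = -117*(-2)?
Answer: -12484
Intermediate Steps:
d = 226 (d = -8 - 117*(-2) = -8 + 234 = 226)
(11187 - 23897) + d = (11187 - 23897) + 226 = -12710 + 226 = -12484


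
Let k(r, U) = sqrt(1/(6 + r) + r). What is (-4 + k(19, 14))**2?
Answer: 876/25 - 16*sqrt(119)/5 ≈ 0.13212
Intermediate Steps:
k(r, U) = sqrt(r + 1/(6 + r))
(-4 + k(19, 14))**2 = (-4 + sqrt((1 + 19*(6 + 19))/(6 + 19)))**2 = (-4 + sqrt((1 + 19*25)/25))**2 = (-4 + sqrt((1 + 475)/25))**2 = (-4 + sqrt((1/25)*476))**2 = (-4 + sqrt(476/25))**2 = (-4 + 2*sqrt(119)/5)**2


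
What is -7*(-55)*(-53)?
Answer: -20405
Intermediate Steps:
-7*(-55)*(-53) = 385*(-53) = -20405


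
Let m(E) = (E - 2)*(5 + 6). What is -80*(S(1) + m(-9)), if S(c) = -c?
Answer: 9760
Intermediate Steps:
m(E) = -22 + 11*E (m(E) = (-2 + E)*11 = -22 + 11*E)
-80*(S(1) + m(-9)) = -80*(-1*1 + (-22 + 11*(-9))) = -80*(-1 + (-22 - 99)) = -80*(-1 - 121) = -80*(-122) = 9760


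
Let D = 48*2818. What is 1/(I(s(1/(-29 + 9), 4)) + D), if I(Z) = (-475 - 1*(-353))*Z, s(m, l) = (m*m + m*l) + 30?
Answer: 200/26325619 ≈ 7.5972e-6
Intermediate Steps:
s(m, l) = 30 + m**2 + l*m (s(m, l) = (m**2 + l*m) + 30 = 30 + m**2 + l*m)
I(Z) = -122*Z (I(Z) = (-475 + 353)*Z = -122*Z)
D = 135264
1/(I(s(1/(-29 + 9), 4)) + D) = 1/(-122*(30 + (1/(-29 + 9))**2 + 4/(-29 + 9)) + 135264) = 1/(-122*(30 + (1/(-20))**2 + 4/(-20)) + 135264) = 1/(-122*(30 + (-1/20)**2 + 4*(-1/20)) + 135264) = 1/(-122*(30 + 1/400 - 1/5) + 135264) = 1/(-122*11921/400 + 135264) = 1/(-727181/200 + 135264) = 1/(26325619/200) = 200/26325619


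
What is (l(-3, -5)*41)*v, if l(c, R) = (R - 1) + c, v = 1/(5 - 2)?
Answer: -123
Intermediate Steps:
v = ⅓ (v = 1/3 = ⅓ ≈ 0.33333)
l(c, R) = -1 + R + c (l(c, R) = (-1 + R) + c = -1 + R + c)
(l(-3, -5)*41)*v = ((-1 - 5 - 3)*41)*(⅓) = -9*41*(⅓) = -369*⅓ = -123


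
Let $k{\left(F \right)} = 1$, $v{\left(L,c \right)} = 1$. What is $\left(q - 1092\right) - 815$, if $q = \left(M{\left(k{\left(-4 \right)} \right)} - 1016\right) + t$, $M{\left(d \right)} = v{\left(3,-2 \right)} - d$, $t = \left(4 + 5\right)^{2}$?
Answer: $-2842$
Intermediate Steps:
$t = 81$ ($t = 9^{2} = 81$)
$M{\left(d \right)} = 1 - d$
$q = -935$ ($q = \left(\left(1 - 1\right) - 1016\right) + 81 = \left(0 - 1016\right) + 81 = -1016 + 81 = -935$)
$\left(q - 1092\right) - 815 = \left(-935 - 1092\right) - 815 = -2027 - 815 = -2842$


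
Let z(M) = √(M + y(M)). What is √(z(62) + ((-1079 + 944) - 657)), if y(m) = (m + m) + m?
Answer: √(-792 + 2*√62) ≈ 27.861*I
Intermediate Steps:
y(m) = 3*m (y(m) = 2*m + m = 3*m)
z(M) = 2*√M (z(M) = √(M + 3*M) = √(4*M) = 2*√M)
√(z(62) + ((-1079 + 944) - 657)) = √(2*√62 + ((-1079 + 944) - 657)) = √(2*√62 + (-135 - 657)) = √(2*√62 - 792) = √(-792 + 2*√62)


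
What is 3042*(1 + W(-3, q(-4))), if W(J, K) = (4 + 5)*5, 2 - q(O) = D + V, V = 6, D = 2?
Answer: 139932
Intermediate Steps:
q(O) = -6 (q(O) = 2 - (2 + 6) = 2 - 1*8 = 2 - 8 = -6)
W(J, K) = 45 (W(J, K) = 9*5 = 45)
3042*(1 + W(-3, q(-4))) = 3042*(1 + 45) = 3042*46 = 139932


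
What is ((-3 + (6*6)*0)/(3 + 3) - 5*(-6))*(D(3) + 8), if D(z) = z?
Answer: 649/2 ≈ 324.50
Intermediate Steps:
((-3 + (6*6)*0)/(3 + 3) - 5*(-6))*(D(3) + 8) = ((-3 + (6*6)*0)/(3 + 3) - 5*(-6))*(3 + 8) = ((-3 + 36*0)/6 + 30)*11 = ((-3 + 0)*(1/6) + 30)*11 = (-3*1/6 + 30)*11 = (-1/2 + 30)*11 = (59/2)*11 = 649/2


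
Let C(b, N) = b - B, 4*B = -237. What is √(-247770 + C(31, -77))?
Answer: I*√990719/2 ≈ 497.67*I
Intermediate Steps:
B = -237/4 (B = (¼)*(-237) = -237/4 ≈ -59.250)
C(b, N) = 237/4 + b (C(b, N) = b - 1*(-237/4) = b + 237/4 = 237/4 + b)
√(-247770 + C(31, -77)) = √(-247770 + (237/4 + 31)) = √(-247770 + 361/4) = √(-990719/4) = I*√990719/2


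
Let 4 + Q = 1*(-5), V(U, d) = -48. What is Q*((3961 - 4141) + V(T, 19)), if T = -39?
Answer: 2052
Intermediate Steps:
Q = -9 (Q = -4 + 1*(-5) = -4 - 5 = -9)
Q*((3961 - 4141) + V(T, 19)) = -9*((3961 - 4141) - 48) = -9*(-180 - 48) = -9*(-228) = 2052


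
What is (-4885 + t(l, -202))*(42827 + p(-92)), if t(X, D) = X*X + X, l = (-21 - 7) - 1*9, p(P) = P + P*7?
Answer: -149549323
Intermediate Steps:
p(P) = 8*P (p(P) = P + 7*P = 8*P)
l = -37 (l = -28 - 9 = -37)
t(X, D) = X + X² (t(X, D) = X² + X = X + X²)
(-4885 + t(l, -202))*(42827 + p(-92)) = (-4885 - 37*(1 - 37))*(42827 + 8*(-92)) = (-4885 - 37*(-36))*(42827 - 736) = (-4885 + 1332)*42091 = -3553*42091 = -149549323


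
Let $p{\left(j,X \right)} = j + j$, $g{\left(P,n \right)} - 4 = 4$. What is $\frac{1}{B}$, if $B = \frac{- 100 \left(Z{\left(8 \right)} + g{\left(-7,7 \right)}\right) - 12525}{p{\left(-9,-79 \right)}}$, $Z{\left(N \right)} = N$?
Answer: $\frac{18}{14125} \approx 0.0012743$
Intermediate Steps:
$g{\left(P,n \right)} = 8$ ($g{\left(P,n \right)} = 4 + 4 = 8$)
$p{\left(j,X \right)} = 2 j$
$B = \frac{14125}{18}$ ($B = \frac{- 100 \left(8 + 8\right) - 12525}{2 \left(-9\right)} = \frac{\left(-100\right) 16 - 12525}{-18} = \left(-1600 - 12525\right) \left(- \frac{1}{18}\right) = \left(-14125\right) \left(- \frac{1}{18}\right) = \frac{14125}{18} \approx 784.72$)
$\frac{1}{B} = \frac{1}{\frac{14125}{18}} = \frac{18}{14125}$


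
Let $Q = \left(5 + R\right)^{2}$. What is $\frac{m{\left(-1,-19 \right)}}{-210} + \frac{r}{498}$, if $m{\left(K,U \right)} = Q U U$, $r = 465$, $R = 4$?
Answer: $- \frac{401788}{2905} \approx -138.31$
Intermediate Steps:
$Q = 81$ ($Q = \left(5 + 4\right)^{2} = 9^{2} = 81$)
$m{\left(K,U \right)} = 81 U^{2}$ ($m{\left(K,U \right)} = 81 U U = 81 U^{2}$)
$\frac{m{\left(-1,-19 \right)}}{-210} + \frac{r}{498} = \frac{81 \left(-19\right)^{2}}{-210} + \frac{465}{498} = 81 \cdot 361 \left(- \frac{1}{210}\right) + 465 \cdot \frac{1}{498} = 29241 \left(- \frac{1}{210}\right) + \frac{155}{166} = - \frac{9747}{70} + \frac{155}{166} = - \frac{401788}{2905}$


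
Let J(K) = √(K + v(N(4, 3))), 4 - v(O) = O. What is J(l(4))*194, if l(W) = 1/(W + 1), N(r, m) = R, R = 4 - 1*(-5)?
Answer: 388*I*√30/5 ≈ 425.03*I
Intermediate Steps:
R = 9 (R = 4 + 5 = 9)
N(r, m) = 9
l(W) = 1/(1 + W)
v(O) = 4 - O
J(K) = √(-5 + K) (J(K) = √(K + (4 - 1*9)) = √(K + (4 - 9)) = √(K - 5) = √(-5 + K))
J(l(4))*194 = √(-5 + 1/(1 + 4))*194 = √(-5 + 1/5)*194 = √(-5 + ⅕)*194 = √(-24/5)*194 = (2*I*√30/5)*194 = 388*I*√30/5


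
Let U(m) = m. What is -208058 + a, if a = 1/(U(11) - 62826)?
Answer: -13069163271/62815 ≈ -2.0806e+5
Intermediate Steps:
a = -1/62815 (a = 1/(11 - 62826) = 1/(-62815) = -1/62815 ≈ -1.5920e-5)
-208058 + a = -208058 - 1/62815 = -13069163271/62815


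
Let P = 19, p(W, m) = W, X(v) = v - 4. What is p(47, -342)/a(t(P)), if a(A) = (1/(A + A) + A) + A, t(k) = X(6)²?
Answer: 376/65 ≈ 5.7846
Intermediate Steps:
X(v) = -4 + v
t(k) = 4 (t(k) = (-4 + 6)² = 2² = 4)
a(A) = 1/(2*A) + 2*A (a(A) = (1/(2*A) + A) + A = (A + 1/(2*A)) + A = 1/(2*A) + 2*A)
p(47, -342)/a(t(P)) = 47/((½)/4 + 2*4) = 47/((½)*(¼) + 8) = 47/(⅛ + 8) = 47/(65/8) = 47*(8/65) = 376/65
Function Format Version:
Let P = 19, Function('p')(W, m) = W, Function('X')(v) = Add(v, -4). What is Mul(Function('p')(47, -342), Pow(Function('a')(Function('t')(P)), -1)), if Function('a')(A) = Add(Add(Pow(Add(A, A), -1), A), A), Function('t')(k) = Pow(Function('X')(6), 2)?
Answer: Rational(376, 65) ≈ 5.7846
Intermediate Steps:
Function('X')(v) = Add(-4, v)
Function('t')(k) = 4 (Function('t')(k) = Pow(Add(-4, 6), 2) = Pow(2, 2) = 4)
Function('a')(A) = Add(Mul(Rational(1, 2), Pow(A, -1)), Mul(2, A)) (Function('a')(A) = Add(Add(Pow(Mul(2, A), -1), A), A) = Add(Add(Mul(Rational(1, 2), Pow(A, -1)), A), A) = Add(Add(A, Mul(Rational(1, 2), Pow(A, -1))), A) = Add(Mul(Rational(1, 2), Pow(A, -1)), Mul(2, A)))
Mul(Function('p')(47, -342), Pow(Function('a')(Function('t')(P)), -1)) = Mul(47, Pow(Add(Mul(Rational(1, 2), Pow(4, -1)), Mul(2, 4)), -1)) = Mul(47, Pow(Add(Mul(Rational(1, 2), Rational(1, 4)), 8), -1)) = Mul(47, Pow(Add(Rational(1, 8), 8), -1)) = Mul(47, Pow(Rational(65, 8), -1)) = Mul(47, Rational(8, 65)) = Rational(376, 65)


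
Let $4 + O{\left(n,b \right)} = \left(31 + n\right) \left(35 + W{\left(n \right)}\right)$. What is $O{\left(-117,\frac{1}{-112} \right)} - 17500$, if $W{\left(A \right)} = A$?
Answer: $-10452$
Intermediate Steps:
$O{\left(n,b \right)} = -4 + \left(31 + n\right) \left(35 + n\right)$
$O{\left(-117,\frac{1}{-112} \right)} - 17500 = \left(1081 + \left(-117\right)^{2} + 66 \left(-117\right)\right) - 17500 = \left(1081 + 13689 - 7722\right) - 17500 = 7048 - 17500 = -10452$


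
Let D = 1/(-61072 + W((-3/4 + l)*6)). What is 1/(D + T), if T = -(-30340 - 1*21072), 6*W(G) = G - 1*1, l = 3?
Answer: 732839/37676718656 ≈ 1.9451e-5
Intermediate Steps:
W(G) = -1/6 + G/6 (W(G) = (G - 1*1)/6 = (G - 1)/6 = (-1 + G)/6 = -1/6 + G/6)
T = 51412 (T = -(-30340 - 21072) = -1*(-51412) = 51412)
D = -12/732839 (D = 1/(-61072 + (-1/6 + ((-3/4 + 3)*6)/6)) = 1/(-61072 + (-1/6 + ((9/4)*6)/6)) = 1/(-61072 + (-1/6 + (1/6)*(27/2))) = 1/(-61072 + (-1/6 + 9/4)) = 1/(-61072 + 25/12) = 1/(-732839/12) = -12/732839 ≈ -1.6375e-5)
1/(D + T) = 1/(-12/732839 + 51412) = 1/(37676718656/732839) = 732839/37676718656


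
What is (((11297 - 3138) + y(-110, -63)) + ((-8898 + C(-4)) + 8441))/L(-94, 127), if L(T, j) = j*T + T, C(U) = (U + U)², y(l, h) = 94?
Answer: -1965/3008 ≈ -0.65326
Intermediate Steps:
C(U) = 4*U² (C(U) = (2*U)² = 4*U²)
L(T, j) = T + T*j (L(T, j) = T*j + T = T + T*j)
(((11297 - 3138) + y(-110, -63)) + ((-8898 + C(-4)) + 8441))/L(-94, 127) = (((11297 - 3138) + 94) + ((-8898 + 4*(-4)²) + 8441))/((-94*(1 + 127))) = ((8159 + 94) + ((-8898 + 4*16) + 8441))/((-94*128)) = (8253 + ((-8898 + 64) + 8441))/(-12032) = (8253 + (-8834 + 8441))*(-1/12032) = (8253 - 393)*(-1/12032) = 7860*(-1/12032) = -1965/3008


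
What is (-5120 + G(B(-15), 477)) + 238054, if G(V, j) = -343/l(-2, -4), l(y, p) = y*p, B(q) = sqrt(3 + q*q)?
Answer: 1863129/8 ≈ 2.3289e+5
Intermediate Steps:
B(q) = sqrt(3 + q**2)
l(y, p) = p*y
G(V, j) = -343/8 (G(V, j) = -343/((-4*(-2))) = -343/8)
(-5120 + G(B(-15), 477)) + 238054 = (-5120 - 343/8) + 238054 = -41303/8 + 238054 = 1863129/8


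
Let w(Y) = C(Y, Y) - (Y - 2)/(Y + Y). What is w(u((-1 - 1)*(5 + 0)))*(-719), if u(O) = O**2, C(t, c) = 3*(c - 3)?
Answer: -20887669/100 ≈ -2.0888e+5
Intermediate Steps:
C(t, c) = -9 + 3*c (C(t, c) = 3*(-3 + c) = -9 + 3*c)
w(Y) = -9 + 3*Y - (-2 + Y)/(2*Y) (w(Y) = (-9 + 3*Y) - (Y - 2)/(Y + Y) = (-9 + 3*Y) - (-2 + Y)/(2*Y) = -9 + 3*Y - (-2 + Y)/(2*Y))
w(u((-1 - 1)*(5 + 0)))*(-719) = (-19/2 + 1/(((-1 - 1)*(5 + 0))**2) + 3*((-1 - 1)*(5 + 0))**2)*(-719) = (-19/2 + 1/((-2*5)**2) + 3*(-2*5)**2)*(-719) = (-19/2 + 1/((-10)**2) + 3*(-10)**2)*(-719) = (-19/2 + 1/100 + 3*100)*(-719) = (-19/2 + 1/100 + 300)*(-719) = (29051/100)*(-719) = -20887669/100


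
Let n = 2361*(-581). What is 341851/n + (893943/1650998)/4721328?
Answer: -10965819705224967/44002420383509728 ≈ -0.24921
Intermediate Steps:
n = -1371741
341851/n + (893943/1650998)/4721328 = 341851/(-1371741) + (893943/1650998)/4721328 = 341851*(-1/1371741) + (893943*(1/1650998))*(1/4721328) = -341851/1371741 + (893943/1650998)*(1/4721328) = -341851/1371741 + 33109/288700114272 = -10965819705224967/44002420383509728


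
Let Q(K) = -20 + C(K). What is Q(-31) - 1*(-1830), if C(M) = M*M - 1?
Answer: 2770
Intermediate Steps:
C(M) = -1 + M² (C(M) = M² - 1 = -1 + M²)
Q(K) = -21 + K² (Q(K) = -20 + (-1 + K²) = -21 + K²)
Q(-31) - 1*(-1830) = (-21 + (-31)²) - 1*(-1830) = (-21 + 961) + 1830 = 940 + 1830 = 2770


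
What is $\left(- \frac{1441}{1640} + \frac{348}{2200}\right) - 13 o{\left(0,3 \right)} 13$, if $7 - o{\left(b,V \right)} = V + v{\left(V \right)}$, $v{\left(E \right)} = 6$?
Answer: $\frac{30422613}{90200} \approx 337.28$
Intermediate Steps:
$o{\left(b,V \right)} = 1 - V$ ($o{\left(b,V \right)} = 7 - \left(V + 6\right) = 7 - \left(6 + V\right) = 1 - V$)
$\left(- \frac{1441}{1640} + \frac{348}{2200}\right) - 13 o{\left(0,3 \right)} 13 = \left(- \frac{1441}{1640} + \frac{348}{2200}\right) - 13 \left(1 - 3\right) 13 = \left(\left(-1441\right) \frac{1}{1640} + 348 \cdot \frac{1}{2200}\right) - 13 \left(1 - 3\right) 13 = \left(- \frac{1441}{1640} + \frac{87}{550}\right) - 13 \left(-2\right) 13 = - \frac{64987}{90200} - \left(-26\right) 13 = - \frac{64987}{90200} - -338 = - \frac{64987}{90200} + 338 = \frac{30422613}{90200}$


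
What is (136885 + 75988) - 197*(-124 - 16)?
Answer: 240453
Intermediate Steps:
(136885 + 75988) - 197*(-124 - 16) = 212873 - 197*(-140) = 212873 + 27580 = 240453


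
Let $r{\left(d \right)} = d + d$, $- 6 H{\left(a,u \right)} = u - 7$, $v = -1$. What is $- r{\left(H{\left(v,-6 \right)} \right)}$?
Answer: $- \frac{13}{3} \approx -4.3333$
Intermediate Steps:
$H{\left(a,u \right)} = \frac{7}{6} - \frac{u}{6}$ ($H{\left(a,u \right)} = - \frac{u - 7}{6} = - \frac{-7 + u}{6} = \frac{7}{6} - \frac{u}{6}$)
$r{\left(d \right)} = 2 d$
$- r{\left(H{\left(v,-6 \right)} \right)} = - 2 \left(\frac{7}{6} - -1\right) = - 2 \left(\frac{7}{6} + 1\right) = - \frac{2 \cdot 13}{6} = \left(-1\right) \frac{13}{3} = - \frac{13}{3}$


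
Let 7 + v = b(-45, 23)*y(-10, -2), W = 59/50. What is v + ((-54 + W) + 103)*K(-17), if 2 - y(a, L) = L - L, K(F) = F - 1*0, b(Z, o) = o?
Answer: -40703/50 ≈ -814.06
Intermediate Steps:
W = 59/50 (W = 59*(1/50) = 59/50 ≈ 1.1800)
K(F) = F (K(F) = F + 0 = F)
y(a, L) = 2 (y(a, L) = 2 - (L - L) = 2 - 1*0 = 2 + 0 = 2)
v = 39 (v = -7 + 23*2 = -7 + 46 = 39)
v + ((-54 + W) + 103)*K(-17) = 39 + ((-54 + 59/50) + 103)*(-17) = 39 + (-2641/50 + 103)*(-17) = 39 + (2509/50)*(-17) = 39 - 42653/50 = -40703/50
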